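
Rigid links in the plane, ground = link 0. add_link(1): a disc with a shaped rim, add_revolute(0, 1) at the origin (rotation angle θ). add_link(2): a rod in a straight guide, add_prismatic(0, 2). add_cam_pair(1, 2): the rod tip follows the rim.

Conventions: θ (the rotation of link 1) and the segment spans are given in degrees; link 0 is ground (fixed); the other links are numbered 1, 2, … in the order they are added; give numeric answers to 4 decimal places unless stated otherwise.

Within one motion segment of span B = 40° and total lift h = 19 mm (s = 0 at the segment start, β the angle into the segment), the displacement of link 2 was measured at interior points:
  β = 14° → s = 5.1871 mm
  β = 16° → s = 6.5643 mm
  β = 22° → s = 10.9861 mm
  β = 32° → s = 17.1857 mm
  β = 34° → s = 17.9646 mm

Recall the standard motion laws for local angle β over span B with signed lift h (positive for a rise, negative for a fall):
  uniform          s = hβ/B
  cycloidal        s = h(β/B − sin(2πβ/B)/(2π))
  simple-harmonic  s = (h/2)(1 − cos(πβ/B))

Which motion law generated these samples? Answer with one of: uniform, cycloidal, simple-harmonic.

candidates at β/B = r: uniform s = h·r (linear in β); cycloidal s = h·(r − sin(2πr)/(2π)); simple-harmonic s = (h/2)(1 − cos(πr))
β=14°: printed 5.1871 | uniform 6.6500, cycloidal 4.2036, simple-harmonic 5.1871
β=16°: printed 6.5643 | uniform 7.6000, cycloidal 5.8226, simple-harmonic 6.5643
β=22°: printed 10.9861 | uniform 10.4500, cycloidal 11.3845, simple-harmonic 10.9861
β=32°: printed 17.1857 | uniform 15.2000, cycloidal 18.0759, simple-harmonic 17.1857
β=34°: printed 17.9646 | uniform 16.1500, cycloidal 18.5964, simple-harmonic 17.9646
only one law matches every sample → simple-harmonic

simple-harmonic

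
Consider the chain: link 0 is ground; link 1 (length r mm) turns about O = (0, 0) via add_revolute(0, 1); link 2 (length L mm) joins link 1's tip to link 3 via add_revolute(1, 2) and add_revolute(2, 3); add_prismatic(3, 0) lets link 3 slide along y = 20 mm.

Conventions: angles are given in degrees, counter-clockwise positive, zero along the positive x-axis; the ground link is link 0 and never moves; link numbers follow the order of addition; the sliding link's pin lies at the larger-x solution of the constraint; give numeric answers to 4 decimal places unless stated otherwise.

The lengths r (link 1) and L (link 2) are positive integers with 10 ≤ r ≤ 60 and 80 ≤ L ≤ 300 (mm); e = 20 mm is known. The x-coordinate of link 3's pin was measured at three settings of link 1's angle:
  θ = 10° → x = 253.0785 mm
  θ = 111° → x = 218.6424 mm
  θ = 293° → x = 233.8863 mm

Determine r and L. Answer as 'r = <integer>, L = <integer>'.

constraint per measurement: (x − r cos θ)² + (r sin θ − e)² = L²
subtracting the θ₁ and θ₂ equations cancels the r² and L² terms:
r = (x₁² − x₂²) / (2[(x₁cos θ₁ + e sin θ₁) − (x₂cos θ₂ + e sin θ₂)]) = 26.0000 → r = 26
L² = (x₁ − r cos θ₁)² + (r sin θ₁ − e)² = 51983.9823 → L = 228.0000 → L = 228
check at θ₃=293°: x = 233.8863 (printed 233.8863) ✓

r = 26, L = 228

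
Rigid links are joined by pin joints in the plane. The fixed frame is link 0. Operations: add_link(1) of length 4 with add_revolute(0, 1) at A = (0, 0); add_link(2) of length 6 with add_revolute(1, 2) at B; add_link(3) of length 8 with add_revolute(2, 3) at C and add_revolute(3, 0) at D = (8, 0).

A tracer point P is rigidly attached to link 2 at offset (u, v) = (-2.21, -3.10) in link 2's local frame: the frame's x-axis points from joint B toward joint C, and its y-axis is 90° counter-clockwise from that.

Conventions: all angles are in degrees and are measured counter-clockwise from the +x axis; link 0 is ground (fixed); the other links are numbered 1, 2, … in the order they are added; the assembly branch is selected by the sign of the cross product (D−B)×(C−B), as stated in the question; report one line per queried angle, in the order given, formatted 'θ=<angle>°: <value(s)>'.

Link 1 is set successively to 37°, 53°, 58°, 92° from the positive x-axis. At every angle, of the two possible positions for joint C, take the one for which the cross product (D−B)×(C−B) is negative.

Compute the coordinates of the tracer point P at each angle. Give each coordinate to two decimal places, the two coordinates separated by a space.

A=(0,0), D=(8.00,0)
θ=37°: B = A + 4.00·(cos37°, sin37°) = (3.1945, 2.4073)
θ=37°: |BD| = 5.3747
θ=37°: circle(B,6.00) ∩ circle(D,8.00): a=0.0825, h=5.9994
θ=37°:   candidates: C₊=(5.9554,7.7343) cross=32.245; C₋=(0.5813,-2.9937) cross=-32.245
θ=37°:   branch - wants cross < 0 → take C=(0.5813,-2.9937) (cross=-32.245)
θ=37°: ex = (C−B)/|BC| = (-0.4355,-0.9002); ey = (0.9002,-0.4355)
θ=37°: P = B + -2.21·ex + -3.10·ey = (1.3666,5.7468)
θ=53°: B = A + 4.00·(cos53°, sin53°) = (2.4073, 3.1945)
θ=53°: |BD| = 6.4408
θ=53°: circle(B,6.00) ∩ circle(D,8.00): a=1.0468, h=5.9080
θ=53°:   candidates: C₊=(6.2465,7.8055) cross=38.052; C₋=(0.3859,-2.4547) cross=-38.052
θ=53°:   branch - wants cross < 0 → take C=(0.3859,-2.4547) (cross=-38.052)
θ=53°: ex = (C−B)/|BC| = (-0.3369,-0.9415); ey = (0.9415,-0.3369)
θ=53°: P = B + -2.21·ex + -3.10·ey = (0.2330,6.3197)
θ=58°: B = A + 4.00·(cos58°, sin58°) = (2.1197, 3.3922)
θ=58°: |BD| = 6.7886
θ=58°: circle(B,6.00) ∩ circle(D,8.00): a=1.3320, h=5.8503
θ=58°:   candidates: C₊=(6.1968,7.7941) cross=39.715; C₋=(0.3502,-2.3409) cross=-39.715
θ=58°:   branch - wants cross < 0 → take C=(0.3502,-2.3409) (cross=-39.715)
θ=58°: ex = (C−B)/|BC| = (-0.2949,-0.9555); ey = (0.9555,-0.2949)
θ=58°: P = B + -2.21·ex + -3.10·ey = (-0.1907,6.4181)
θ=92°: B = A + 4.00·(cos92°, sin92°) = (-0.1396, 3.9976)
θ=92°: |BD| = 9.0683
θ=92°: circle(B,6.00) ∩ circle(D,8.00): a=2.9903, h=5.2017
θ=92°:   candidates: C₊=(4.8375,7.3484) cross=47.171; C₋=(0.2514,-1.9897) cross=-47.171
θ=92°:   branch - wants cross < 0 → take C=(0.2514,-1.9897) (cross=-47.171)
θ=92°: ex = (C−B)/|BC| = (0.0652,-0.9979); ey = (0.9979,0.0652)
θ=92°: P = B + -2.21·ex + -3.10·ey = (-3.3770,6.0009)

θ=37°: 1.37 5.75
θ=53°: 0.23 6.32
θ=58°: -0.19 6.42
θ=92°: -3.38 6.00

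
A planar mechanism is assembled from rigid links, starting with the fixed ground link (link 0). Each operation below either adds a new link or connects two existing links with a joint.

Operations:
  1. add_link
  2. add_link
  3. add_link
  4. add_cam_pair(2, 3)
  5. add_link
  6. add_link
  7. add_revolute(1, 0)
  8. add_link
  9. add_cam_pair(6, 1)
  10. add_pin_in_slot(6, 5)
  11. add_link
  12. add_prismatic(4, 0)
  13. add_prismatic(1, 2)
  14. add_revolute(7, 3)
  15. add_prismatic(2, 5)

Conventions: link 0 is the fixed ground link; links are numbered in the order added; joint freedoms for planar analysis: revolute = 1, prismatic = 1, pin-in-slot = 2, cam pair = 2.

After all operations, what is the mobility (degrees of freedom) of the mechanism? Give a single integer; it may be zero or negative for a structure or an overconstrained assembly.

L=1 J1=0 J2=0
add link → L=2 J1=0 J2=0
add link → L=3 J1=0 J2=0
add link → L=4 J1=0 J2=0
C@2,3 dof=2 J2 → L=4 J1=0 J2=1
add link → L=5 J1=0 J2=1
add link → L=6 J1=0 J2=1
R@1,0 dof=1 J1 → L=6 J1=1 J2=1
add link → L=7 J1=1 J2=1
C@6,1 dof=2 J2 → L=7 J1=1 J2=2
PS@6,5 dof=2 J2 → L=7 J1=1 J2=3
add link → L=8 J1=1 J2=3
P@4,0 dof=1 J1 → L=8 J1=2 J2=3
P@1,2 dof=1 J1 → L=8 J1=3 J2=3
R@7,3 dof=1 J1 → L=8 J1=4 J2=3
P@2,5 dof=1 J1 → L=8 J1=5 J2=3
M=3(L−1)−2J1−J2=3·7−2·5−3=8

M = 8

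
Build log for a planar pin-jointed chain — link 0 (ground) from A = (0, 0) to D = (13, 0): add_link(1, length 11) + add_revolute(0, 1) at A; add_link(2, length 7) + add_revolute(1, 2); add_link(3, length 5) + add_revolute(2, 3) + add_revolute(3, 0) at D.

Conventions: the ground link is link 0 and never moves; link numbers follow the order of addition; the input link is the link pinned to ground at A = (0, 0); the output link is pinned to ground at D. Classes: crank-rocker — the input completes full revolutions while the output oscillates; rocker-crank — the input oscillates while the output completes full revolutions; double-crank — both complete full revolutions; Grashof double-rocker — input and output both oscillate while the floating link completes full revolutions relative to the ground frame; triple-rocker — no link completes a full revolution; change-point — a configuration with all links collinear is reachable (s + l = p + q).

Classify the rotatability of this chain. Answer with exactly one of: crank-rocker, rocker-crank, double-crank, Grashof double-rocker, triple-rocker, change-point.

lengths: ground=13, input=11, coupler=7, output=5
sorted: s=5 (shortest), l=13 (longest), p+q=18
s + l = 18 vs p + q = 18
s + l = p + q → change-point (collinear configuration reachable)

change-point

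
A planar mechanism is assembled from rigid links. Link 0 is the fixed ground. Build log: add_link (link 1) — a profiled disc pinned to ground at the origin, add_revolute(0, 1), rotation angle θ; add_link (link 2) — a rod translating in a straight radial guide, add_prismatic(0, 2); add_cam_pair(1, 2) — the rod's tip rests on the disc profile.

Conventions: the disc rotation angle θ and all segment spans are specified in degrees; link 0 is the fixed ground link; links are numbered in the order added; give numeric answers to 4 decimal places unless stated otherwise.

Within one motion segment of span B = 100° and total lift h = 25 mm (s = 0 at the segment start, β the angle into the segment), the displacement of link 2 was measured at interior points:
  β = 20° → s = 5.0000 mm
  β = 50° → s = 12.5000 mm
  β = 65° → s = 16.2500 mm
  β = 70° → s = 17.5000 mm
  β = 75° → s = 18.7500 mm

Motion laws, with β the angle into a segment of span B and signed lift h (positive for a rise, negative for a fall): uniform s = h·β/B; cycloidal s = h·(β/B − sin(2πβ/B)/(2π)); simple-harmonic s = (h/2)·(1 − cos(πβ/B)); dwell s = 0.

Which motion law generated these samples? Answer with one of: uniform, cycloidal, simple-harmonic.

candidates at β/B = r: uniform s = h·r (linear in β); cycloidal s = h·(r − sin(2πr)/(2π)); simple-harmonic s = (h/2)(1 − cos(πr))
β=20°: printed 5.0000 | uniform 5.0000, cycloidal 1.2159, simple-harmonic 2.3873
β=50°: printed 12.5000 | uniform 12.5000, cycloidal 12.5000, simple-harmonic 12.5000
β=65°: printed 16.2500 | uniform 16.2500, cycloidal 19.4690, simple-harmonic 18.1749
β=70°: printed 17.5000 | uniform 17.5000, cycloidal 21.2841, simple-harmonic 19.8473
β=75°: printed 18.7500 | uniform 18.7500, cycloidal 22.7289, simple-harmonic 21.3388
only one law matches every sample → uniform

uniform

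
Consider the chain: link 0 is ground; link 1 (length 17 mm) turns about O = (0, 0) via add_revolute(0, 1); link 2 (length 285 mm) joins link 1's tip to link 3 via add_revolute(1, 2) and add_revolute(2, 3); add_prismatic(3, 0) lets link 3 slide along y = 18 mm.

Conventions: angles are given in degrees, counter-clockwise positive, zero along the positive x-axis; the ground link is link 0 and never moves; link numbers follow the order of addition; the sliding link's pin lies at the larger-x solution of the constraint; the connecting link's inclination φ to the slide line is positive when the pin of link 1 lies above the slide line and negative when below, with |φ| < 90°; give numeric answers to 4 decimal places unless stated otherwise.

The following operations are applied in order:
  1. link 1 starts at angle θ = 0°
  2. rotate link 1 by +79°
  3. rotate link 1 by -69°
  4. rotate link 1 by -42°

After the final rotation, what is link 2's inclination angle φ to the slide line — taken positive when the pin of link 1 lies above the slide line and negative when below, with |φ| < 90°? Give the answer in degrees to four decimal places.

geometry: r = 17 mm, L = 285 mm, e = 18 mm; θ starts at 0°
rotate link 1 by +79°: θ ← 0° +79° = 79°
rotate link 1 by -69°: θ ← 79° -69° = 10°
rotate link 1 by -42°: θ ← 10° -42° = -32°
h = r sin θ − e = -9.008627 − 18 = -27.008627
sin φ = h / L = -27.008627 / 285 = -0.09476711
φ = arcsin(-0.09476711) = -5.437916°

-5.4379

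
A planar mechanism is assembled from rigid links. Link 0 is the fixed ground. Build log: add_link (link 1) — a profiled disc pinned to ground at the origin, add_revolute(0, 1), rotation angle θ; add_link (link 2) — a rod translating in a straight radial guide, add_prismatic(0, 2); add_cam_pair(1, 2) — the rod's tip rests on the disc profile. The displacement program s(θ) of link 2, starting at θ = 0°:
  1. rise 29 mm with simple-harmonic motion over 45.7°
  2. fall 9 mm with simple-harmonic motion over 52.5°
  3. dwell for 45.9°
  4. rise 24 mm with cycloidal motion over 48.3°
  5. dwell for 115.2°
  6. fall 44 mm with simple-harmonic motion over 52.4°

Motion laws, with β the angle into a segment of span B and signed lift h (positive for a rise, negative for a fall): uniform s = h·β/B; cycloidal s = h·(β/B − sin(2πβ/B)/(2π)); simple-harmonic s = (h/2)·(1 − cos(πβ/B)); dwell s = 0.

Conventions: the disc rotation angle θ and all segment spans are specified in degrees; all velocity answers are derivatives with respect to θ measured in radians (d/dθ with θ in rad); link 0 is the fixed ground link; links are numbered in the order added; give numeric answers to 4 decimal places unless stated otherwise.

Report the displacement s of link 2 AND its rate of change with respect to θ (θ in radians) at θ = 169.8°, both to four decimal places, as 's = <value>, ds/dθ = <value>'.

seg 1 [0°–45.7°] simple-harmonic, h=29: full span → s += 29 → s = 29.0000
seg 2 [45.7°–98.2°] simple-harmonic, h=-9: full span → s += -9 → s = 20.0000
seg 3 [98.2°–144.1°] dwell: s stays 20.0000
seg 4 [144.1°–192.4°] cycloidal, h=24: θ=169.8° here. β=25.7, B=48.3. 24·(0.5321 − sin(2π·0.5321)/(2π)) = 13.5352 → s = 33.5352
velocity in seg [144.1°–192.4°] (cycloidal), θ in radians: β = 25.7° = 0.4485 rad, B = 48.3° = 0.8430 rad; ds/dθ = (h/B)(1 − cos(2πβ/B)) = (24/0.8430)(1 − cos(2π·0.5321)) = 56.363120 mm/rad

s = 33.5352, ds/dθ = 56.3631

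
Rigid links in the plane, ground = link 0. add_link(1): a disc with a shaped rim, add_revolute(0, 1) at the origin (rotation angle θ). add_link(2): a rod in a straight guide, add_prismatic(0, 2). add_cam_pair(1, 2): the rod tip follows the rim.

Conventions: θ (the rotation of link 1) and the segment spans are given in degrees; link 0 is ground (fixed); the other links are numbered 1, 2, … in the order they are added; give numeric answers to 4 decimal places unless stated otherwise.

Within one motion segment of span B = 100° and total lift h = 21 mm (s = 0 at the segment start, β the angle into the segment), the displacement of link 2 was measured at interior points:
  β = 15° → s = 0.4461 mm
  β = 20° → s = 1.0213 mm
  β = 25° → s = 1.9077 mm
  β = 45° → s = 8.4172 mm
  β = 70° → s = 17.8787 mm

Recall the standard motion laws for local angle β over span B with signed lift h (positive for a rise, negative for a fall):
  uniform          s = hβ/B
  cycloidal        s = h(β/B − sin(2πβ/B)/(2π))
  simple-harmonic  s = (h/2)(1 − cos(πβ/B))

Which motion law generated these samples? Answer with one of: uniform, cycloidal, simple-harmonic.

candidates at β/B = r: uniform s = h·r (linear in β); cycloidal s = h·(r − sin(2πr)/(2π)); simple-harmonic s = (h/2)(1 − cos(πr))
β=15°: printed 0.4461 | uniform 3.1500, cycloidal 0.4461, simple-harmonic 1.1444
β=20°: printed 1.0213 | uniform 4.2000, cycloidal 1.0213, simple-harmonic 2.0053
β=25°: printed 1.9077 | uniform 5.2500, cycloidal 1.9077, simple-harmonic 3.0754
β=45°: printed 8.4172 | uniform 9.4500, cycloidal 8.4172, simple-harmonic 8.8574
β=70°: printed 17.8787 | uniform 14.7000, cycloidal 17.8787, simple-harmonic 16.6717
only one law matches every sample → cycloidal

cycloidal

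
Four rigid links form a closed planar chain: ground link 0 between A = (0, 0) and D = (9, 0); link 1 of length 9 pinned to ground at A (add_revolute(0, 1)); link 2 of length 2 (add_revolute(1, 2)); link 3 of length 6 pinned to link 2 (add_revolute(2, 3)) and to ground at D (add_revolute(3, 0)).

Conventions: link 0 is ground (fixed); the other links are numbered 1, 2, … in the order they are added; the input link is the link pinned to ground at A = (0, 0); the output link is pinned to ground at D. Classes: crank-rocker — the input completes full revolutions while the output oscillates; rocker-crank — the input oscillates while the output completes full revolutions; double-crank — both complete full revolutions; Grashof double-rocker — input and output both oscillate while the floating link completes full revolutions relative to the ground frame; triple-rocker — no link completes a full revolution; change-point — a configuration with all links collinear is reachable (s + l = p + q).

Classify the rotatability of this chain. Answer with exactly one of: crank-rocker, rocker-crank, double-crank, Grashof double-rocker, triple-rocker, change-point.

lengths: ground=9, input=9, coupler=2, output=6
sorted: s=2 (shortest), l=9 (longest), p+q=15
s + l = 11 vs p + q = 15
s + l < p + q (Grashof) with shortest = coupler link → Grashof double-rocker

Grashof double-rocker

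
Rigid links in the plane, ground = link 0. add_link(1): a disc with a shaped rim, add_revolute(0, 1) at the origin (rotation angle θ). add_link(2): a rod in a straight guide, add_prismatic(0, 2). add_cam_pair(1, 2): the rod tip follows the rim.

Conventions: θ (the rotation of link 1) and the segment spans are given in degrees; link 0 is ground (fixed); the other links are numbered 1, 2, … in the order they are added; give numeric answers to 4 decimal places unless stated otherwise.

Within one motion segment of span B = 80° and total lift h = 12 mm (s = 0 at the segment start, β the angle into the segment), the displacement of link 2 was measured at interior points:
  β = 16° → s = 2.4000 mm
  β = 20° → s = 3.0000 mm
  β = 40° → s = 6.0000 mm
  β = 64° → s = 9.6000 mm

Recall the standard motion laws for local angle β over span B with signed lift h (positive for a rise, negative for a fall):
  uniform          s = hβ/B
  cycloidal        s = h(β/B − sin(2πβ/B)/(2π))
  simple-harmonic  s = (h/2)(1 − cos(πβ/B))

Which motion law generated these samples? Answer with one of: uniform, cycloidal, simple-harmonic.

candidates at β/B = r: uniform s = h·r (linear in β); cycloidal s = h·(r − sin(2πr)/(2π)); simple-harmonic s = (h/2)(1 − cos(πr))
β=16°: printed 2.4000 | uniform 2.4000, cycloidal 0.5836, simple-harmonic 1.1459
β=20°: printed 3.0000 | uniform 3.0000, cycloidal 1.0901, simple-harmonic 1.7574
β=40°: printed 6.0000 | uniform 6.0000, cycloidal 6.0000, simple-harmonic 6.0000
β=64°: printed 9.6000 | uniform 9.6000, cycloidal 11.4164, simple-harmonic 10.8541
only one law matches every sample → uniform

uniform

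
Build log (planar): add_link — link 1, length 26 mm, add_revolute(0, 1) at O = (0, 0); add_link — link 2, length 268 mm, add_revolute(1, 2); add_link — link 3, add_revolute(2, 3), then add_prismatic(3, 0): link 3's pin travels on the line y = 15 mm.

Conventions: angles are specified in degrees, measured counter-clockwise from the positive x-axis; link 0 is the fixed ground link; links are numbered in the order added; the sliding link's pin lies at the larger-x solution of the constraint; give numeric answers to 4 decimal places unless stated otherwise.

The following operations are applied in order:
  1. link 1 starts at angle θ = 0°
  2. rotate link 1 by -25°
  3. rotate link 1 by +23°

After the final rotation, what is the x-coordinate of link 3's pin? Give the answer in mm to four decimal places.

geometry: r = 26 mm, L = 268 mm, e = 15 mm; θ starts at 0°
rotate link 1 by -25°: θ ← 0° -25° = -25°
rotate link 1 by +23°: θ ← -25° +23° = -2°
crank pin P = (r cos θ, r sin θ) = (25.984162, -0.907387)
h = r sin θ − e = -0.907387 − 15 = -15.907387
x = r cos θ + √(L² − h²) = 25.984162 + 267.527485 = 293.511646

293.5116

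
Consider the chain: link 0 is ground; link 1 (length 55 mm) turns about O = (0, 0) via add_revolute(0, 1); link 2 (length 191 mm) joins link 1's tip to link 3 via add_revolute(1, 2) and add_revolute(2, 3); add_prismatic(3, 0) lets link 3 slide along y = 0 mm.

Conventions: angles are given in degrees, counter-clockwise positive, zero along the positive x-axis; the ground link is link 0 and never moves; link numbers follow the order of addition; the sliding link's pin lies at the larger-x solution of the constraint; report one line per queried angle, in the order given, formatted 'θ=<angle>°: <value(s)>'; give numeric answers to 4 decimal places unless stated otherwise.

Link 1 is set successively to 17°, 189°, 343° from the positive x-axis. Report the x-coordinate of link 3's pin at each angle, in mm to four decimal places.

geometry: r = 55 mm, L = 191 mm, e = 0 mm
θ=17°: crank pin P = (r cos θ, r sin θ) = (52.596762, 16.080444)
θ=17°: h = r sin θ − e = 16.080444 − 0 = 16.080444
θ=17°: x = r cos θ + √(L² − h²) = 52.596762 + 190.321883 = 242.918645
θ=189°: crank pin P = (r cos θ, r sin θ) = (-54.322859, -8.603896)
θ=189°: h = r sin θ − e = -8.603896 − 0 = -8.603896
θ=189°: x = r cos θ + √(L² − h²) = -54.322859 + 190.806114 = 136.483255
θ=343°: crank pin P = (r cos θ, r sin θ) = (52.596762, -16.080444)
θ=343°: h = r sin θ − e = -16.080444 − 0 = -16.080444
θ=343°: x = r cos θ + √(L² − h²) = 52.596762 + 190.321883 = 242.918645

θ=17°: 242.9186
θ=189°: 136.4833
θ=343°: 242.9186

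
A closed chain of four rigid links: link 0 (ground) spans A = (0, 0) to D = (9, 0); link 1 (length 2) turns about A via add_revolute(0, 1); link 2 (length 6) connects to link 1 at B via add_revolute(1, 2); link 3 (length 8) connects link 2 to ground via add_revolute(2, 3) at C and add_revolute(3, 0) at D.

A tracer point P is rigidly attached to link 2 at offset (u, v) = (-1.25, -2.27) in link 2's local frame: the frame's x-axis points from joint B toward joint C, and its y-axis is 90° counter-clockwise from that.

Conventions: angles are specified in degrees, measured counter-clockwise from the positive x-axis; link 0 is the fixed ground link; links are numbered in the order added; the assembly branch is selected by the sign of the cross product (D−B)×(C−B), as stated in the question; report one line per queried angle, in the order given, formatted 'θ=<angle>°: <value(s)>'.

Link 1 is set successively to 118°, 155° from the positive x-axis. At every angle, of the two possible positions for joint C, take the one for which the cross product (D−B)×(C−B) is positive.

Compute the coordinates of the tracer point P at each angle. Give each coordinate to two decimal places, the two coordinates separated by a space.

A=(0,0), D=(9.00,0)
θ=118°: B = A + 2.00·(cos118°, sin118°) = (-0.9389, 1.7659)
θ=118°: |BD| = 10.0946
θ=118°: circle(B,6.00) ∩ circle(D,8.00): a=3.6604, h=4.7541
θ=118°:   candidates: C₊=(3.4967,5.8063) cross=47.991; C₋=(1.8334,-3.5552) cross=-47.991
θ=118°:   branch + wants cross > 0 → take C=(3.4967,5.8063) (cross=47.991)
θ=118°: ex = (C−B)/|BC| = (0.7393,0.6734); ey = (-0.6734,0.7393)
θ=118°: P = B + -1.25·ex + -2.27·ey = (-0.3344,-0.7540)
θ=155°: B = A + 2.00·(cos155°, sin155°) = (-1.8126, 0.8452)
θ=155°: |BD| = 10.8456
θ=155°: circle(B,6.00) ∩ circle(D,8.00): a=4.1320, h=4.3505
θ=155°:   candidates: C₊=(2.6458,4.8605) cross=47.184; C₋=(1.9677,-3.8141) cross=-47.184
θ=155°:   branch + wants cross > 0 → take C=(2.6458,4.8605) (cross=47.184)
θ=155°: ex = (C−B)/|BC| = (0.7431,0.6692); ey = (-0.6692,0.7431)
θ=155°: P = B + -1.25·ex + -2.27·ey = (-1.2223,-1.6781)

θ=118°: -0.33 -0.75
θ=155°: -1.22 -1.68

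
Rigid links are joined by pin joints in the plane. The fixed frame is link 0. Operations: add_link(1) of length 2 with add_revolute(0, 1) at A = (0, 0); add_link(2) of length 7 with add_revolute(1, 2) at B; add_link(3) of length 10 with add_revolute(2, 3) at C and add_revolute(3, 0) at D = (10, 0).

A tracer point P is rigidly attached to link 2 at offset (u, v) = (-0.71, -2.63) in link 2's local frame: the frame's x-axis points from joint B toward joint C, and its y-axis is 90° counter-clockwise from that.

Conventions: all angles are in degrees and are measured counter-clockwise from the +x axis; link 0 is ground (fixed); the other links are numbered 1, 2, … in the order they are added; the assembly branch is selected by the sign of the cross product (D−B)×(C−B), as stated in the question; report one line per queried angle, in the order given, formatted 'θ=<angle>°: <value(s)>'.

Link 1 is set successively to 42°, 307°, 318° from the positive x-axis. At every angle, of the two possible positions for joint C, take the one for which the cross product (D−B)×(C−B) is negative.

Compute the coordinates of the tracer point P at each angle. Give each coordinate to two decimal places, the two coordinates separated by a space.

A=(0,0), D=(10.00,0)
θ=42°: B = A + 2.00·(cos42°, sin42°) = (1.4863, 1.3383)
θ=42°: |BD| = 8.6182
θ=42°: circle(B,7.00) ∩ circle(D,10.00): a=1.3503, h=6.8685
θ=42°:   candidates: C₊=(3.8868,7.9138) cross=59.195; C₋=(1.7536,-5.6566) cross=-59.195
θ=42°:   branch - wants cross < 0 → take C=(1.7536,-5.6566) (cross=-59.195)
θ=42°: ex = (C−B)/|BC| = (0.0382,-0.9993); ey = (0.9993,0.0382)
θ=42°: P = B + -0.71·ex + -2.63·ey = (-1.1689,1.9473)
θ=307°: B = A + 2.00·(cos307°, sin307°) = (1.2036, -1.5973)
θ=307°: |BD| = 8.9402
θ=307°: circle(B,7.00) ∩ circle(D,10.00): a=1.6178, h=6.8105
θ=307°:   candidates: C₊=(1.5787,5.3927) cross=60.887; C₋=(4.0122,-8.0091) cross=-60.887
θ=307°:   branch - wants cross < 0 → take C=(4.0122,-8.0091) (cross=-60.887)
θ=307°: ex = (C−B)/|BC| = (0.4012,-0.9160); ey = (0.9160,0.4012)
θ=307°: P = B + -0.71·ex + -2.63·ey = (-1.4903,-2.0021)
θ=318°: B = A + 2.00·(cos318°, sin318°) = (1.4863, -1.3383)
θ=318°: |BD| = 8.6182
θ=318°: circle(B,7.00) ∩ circle(D,10.00): a=1.3503, h=6.8685
θ=318°:   candidates: C₊=(1.7536,5.6566) cross=59.195; C₋=(3.8868,-7.9138) cross=-59.195
θ=318°:   branch - wants cross < 0 → take C=(3.8868,-7.9138) (cross=-59.195)
θ=318°: ex = (C−B)/|BC| = (0.3429,-0.9394); ey = (0.9394,0.3429)
θ=318°: P = B + -0.71·ex + -2.63·ey = (-1.2277,-1.5732)

θ=42°: -1.17 1.95
θ=307°: -1.49 -2.00
θ=318°: -1.23 -1.57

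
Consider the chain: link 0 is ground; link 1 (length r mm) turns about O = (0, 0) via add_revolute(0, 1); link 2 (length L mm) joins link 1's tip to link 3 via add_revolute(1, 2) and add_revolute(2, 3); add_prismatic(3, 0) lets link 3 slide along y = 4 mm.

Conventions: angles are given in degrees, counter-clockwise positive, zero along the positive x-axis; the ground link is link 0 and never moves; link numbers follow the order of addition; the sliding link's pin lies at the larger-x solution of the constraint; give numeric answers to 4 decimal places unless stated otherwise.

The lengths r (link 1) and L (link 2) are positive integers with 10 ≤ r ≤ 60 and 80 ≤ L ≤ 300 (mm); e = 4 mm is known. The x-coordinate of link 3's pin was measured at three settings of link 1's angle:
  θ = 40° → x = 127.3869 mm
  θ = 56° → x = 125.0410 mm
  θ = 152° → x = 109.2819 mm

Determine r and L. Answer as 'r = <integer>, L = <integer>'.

constraint per measurement: (x − r cos θ)² + (r sin θ − e)² = L²
subtracting the θ₁ and θ₂ equations cancels the r² and L² terms:
r = (x₁² − x₂²) / (2[(x₁cos θ₁ + e sin θ₁) − (x₂cos θ₂ + e sin θ₂)]) = 10.9999 → r = 11
L² = (x₁ − r cos θ₁)² + (r sin θ₁ − e)² = 14161.0084 → L = 119.0000 → L = 119
check at θ₃=152°: x = 109.2819 (printed 109.2819) ✓

r = 11, L = 119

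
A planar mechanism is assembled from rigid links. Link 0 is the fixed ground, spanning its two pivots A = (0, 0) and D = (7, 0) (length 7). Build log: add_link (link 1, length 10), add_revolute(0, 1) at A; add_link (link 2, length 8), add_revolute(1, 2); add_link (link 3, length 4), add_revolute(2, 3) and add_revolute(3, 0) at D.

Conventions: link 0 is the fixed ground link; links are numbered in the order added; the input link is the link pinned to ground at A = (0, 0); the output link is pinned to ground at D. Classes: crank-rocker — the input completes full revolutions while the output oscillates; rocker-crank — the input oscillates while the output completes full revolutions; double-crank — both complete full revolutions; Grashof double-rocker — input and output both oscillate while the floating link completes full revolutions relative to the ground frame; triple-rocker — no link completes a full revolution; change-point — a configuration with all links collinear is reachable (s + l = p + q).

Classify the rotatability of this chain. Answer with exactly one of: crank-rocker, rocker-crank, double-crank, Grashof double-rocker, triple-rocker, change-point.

lengths: ground=7, input=10, coupler=8, output=4
sorted: s=4 (shortest), l=10 (longest), p+q=15
s + l = 14 vs p + q = 15
s + l < p + q (Grashof) with shortest = output link → rocker-crank

rocker-crank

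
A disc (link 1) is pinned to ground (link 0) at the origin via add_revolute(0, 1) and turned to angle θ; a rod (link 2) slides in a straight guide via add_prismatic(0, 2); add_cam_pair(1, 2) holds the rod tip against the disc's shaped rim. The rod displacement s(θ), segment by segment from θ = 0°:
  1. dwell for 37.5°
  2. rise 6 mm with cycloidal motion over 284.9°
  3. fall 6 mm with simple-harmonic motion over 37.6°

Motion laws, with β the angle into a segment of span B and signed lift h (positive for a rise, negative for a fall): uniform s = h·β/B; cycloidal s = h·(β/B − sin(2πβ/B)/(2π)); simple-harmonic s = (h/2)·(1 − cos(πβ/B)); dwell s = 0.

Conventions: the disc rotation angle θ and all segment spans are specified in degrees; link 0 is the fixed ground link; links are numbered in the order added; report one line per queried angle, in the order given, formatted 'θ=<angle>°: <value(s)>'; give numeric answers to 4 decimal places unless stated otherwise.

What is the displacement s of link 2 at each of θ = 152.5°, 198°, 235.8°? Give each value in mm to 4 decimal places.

segment 1 (0° to 37.5°, dwell): s unchanged at 0.0000
θ = 152.5° falls in segment 2 (37.5° to 322.4°, cycloidal, h = 6): β = 152.5 − 37.5 = 115°, B = 284.9°; Δs = 6·(0.4037 − sin(2π·0.4037)/(2π)) = 1.8785; s = 0.0000 + 1.8785 = 1.8785
θ = 198° falls in segment 2 (37.5° to 322.4°, cycloidal, h = 6): β = 198 − 37.5 = 160.5°, B = 284.9°; Δs = 6·(0.5634 − sin(2π·0.5634)/(2π)) = 3.7503; s = 0.0000 + 3.7503 = 3.7503
θ = 235.8° falls in segment 2 (37.5° to 322.4°, cycloidal, h = 6): β = 235.8 − 37.5 = 198.3°, B = 284.9°; Δs = 6·(0.6960 − sin(2π·0.6960)/(2π)) = 5.0768; s = 0.0000 + 5.0768 = 5.0768

θ=152.5°: 1.8785
θ=198°: 3.7503
θ=235.8°: 5.0768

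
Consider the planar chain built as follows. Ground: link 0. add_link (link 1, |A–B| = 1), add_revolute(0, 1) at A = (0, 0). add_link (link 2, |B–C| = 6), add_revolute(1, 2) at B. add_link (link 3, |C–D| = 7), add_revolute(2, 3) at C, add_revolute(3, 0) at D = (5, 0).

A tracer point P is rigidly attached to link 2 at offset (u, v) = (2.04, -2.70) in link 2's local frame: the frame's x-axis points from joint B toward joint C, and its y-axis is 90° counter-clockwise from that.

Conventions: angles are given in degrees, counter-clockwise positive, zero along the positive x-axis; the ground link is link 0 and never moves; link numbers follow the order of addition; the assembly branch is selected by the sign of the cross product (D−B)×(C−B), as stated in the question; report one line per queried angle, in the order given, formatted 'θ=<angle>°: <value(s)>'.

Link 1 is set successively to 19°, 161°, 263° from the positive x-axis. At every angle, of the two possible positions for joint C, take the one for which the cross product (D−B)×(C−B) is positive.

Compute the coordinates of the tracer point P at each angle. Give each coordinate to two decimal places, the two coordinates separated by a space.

A=(0,0), D=(5.00,0)
θ=19°: B = A + 1.00·(cos19°, sin19°) = (0.9455, 0.3256)
θ=19°: |BD| = 4.0675
θ=19°: circle(B,6.00) ∩ circle(D,7.00): a=0.4357, h=5.9842
θ=19°:   candidates: C₊=(1.8588,6.2556) cross=24.341; C₋=(0.9009,-5.6743) cross=-24.341
θ=19°:   branch + wants cross > 0 → take C=(1.8588,6.2556) (cross=24.341)
θ=19°: ex = (C−B)/|BC| = (0.1522,0.9883); ey = (-0.9883,0.1522)
θ=19°: P = B + 2.04·ex + -2.70·ey = (3.9246,1.9308)
θ=161°: B = A + 1.00·(cos161°, sin161°) = (-0.9455, 0.3256)
θ=161°: |BD| = 5.9544
θ=161°: circle(B,6.00) ∩ circle(D,7.00): a=1.8856, h=5.6960
θ=161°:   candidates: C₊=(1.2487,5.9100) cross=33.916; C₋=(0.6258,-5.4650) cross=-33.916
θ=161°:   branch + wants cross > 0 → take C=(1.2487,5.9100) (cross=33.916)
θ=161°: ex = (C−B)/|BC| = (0.3657,0.9307); ey = (-0.9307,0.3657)
θ=161°: P = B + 2.04·ex + -2.70·ey = (2.3135,1.2369)
θ=263°: B = A + 1.00·(cos263°, sin263°) = (-0.1219, -0.9925)
θ=263°: |BD| = 5.2172
θ=263°: circle(B,6.00) ∩ circle(D,7.00): a=1.3627, h=5.8432
θ=263°:   candidates: C₊=(0.1043,5.0032) cross=30.485; C₋=(2.3276,-6.4698) cross=-30.485
θ=263°:   branch + wants cross > 0 → take C=(0.1043,5.0032) (cross=30.485)
θ=263°: ex = (C−B)/|BC| = (0.0377,0.9993); ey = (-0.9993,0.0377)
θ=263°: P = B + 2.04·ex + -2.70·ey = (2.6531,0.9442)

θ=19°: 3.92 1.93
θ=161°: 2.31 1.24
θ=263°: 2.65 0.94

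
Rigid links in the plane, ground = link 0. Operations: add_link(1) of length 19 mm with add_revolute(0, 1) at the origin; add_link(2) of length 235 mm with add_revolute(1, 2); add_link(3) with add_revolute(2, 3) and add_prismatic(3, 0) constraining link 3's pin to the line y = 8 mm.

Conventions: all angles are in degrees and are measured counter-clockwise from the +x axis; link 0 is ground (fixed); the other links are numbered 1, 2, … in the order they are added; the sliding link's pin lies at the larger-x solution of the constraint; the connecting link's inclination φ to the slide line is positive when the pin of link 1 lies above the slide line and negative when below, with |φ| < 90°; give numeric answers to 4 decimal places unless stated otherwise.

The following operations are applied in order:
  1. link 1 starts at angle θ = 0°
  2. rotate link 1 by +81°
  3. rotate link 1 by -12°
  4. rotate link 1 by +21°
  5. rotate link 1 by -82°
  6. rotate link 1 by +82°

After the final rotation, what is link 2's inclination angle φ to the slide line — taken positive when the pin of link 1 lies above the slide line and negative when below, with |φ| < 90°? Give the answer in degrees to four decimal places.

geometry: r = 19 mm, L = 235 mm, e = 8 mm; θ starts at 0°
rotate link 1 by +81°: θ ← 0° +81° = 81°
rotate link 1 by -12°: θ ← 81° -12° = 69°
rotate link 1 by +21°: θ ← 69° +21° = 90°
rotate link 1 by -82°: θ ← 90° -82° = 8°
rotate link 1 by +82°: θ ← 8° +82° = 90°
h = r sin θ − e = 19.000000 − 8 = 11.000000
sin φ = h / L = 11.000000 / 235 = 0.04680851
φ = arcsin(0.04680851) = 2.682910°

2.6829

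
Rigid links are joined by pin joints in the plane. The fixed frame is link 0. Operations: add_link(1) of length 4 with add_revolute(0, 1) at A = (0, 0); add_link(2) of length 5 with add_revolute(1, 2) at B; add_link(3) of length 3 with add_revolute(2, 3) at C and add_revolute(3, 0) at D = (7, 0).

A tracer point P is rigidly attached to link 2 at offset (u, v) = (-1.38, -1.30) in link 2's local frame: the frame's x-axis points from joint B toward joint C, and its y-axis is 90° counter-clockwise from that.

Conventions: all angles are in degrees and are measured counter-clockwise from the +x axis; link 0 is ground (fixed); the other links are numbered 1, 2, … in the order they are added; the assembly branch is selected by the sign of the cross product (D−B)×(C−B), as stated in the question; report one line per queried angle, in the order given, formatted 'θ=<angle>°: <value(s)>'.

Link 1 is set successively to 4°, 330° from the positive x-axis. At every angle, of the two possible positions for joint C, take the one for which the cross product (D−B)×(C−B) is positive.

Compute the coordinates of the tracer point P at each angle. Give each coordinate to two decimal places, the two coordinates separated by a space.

A=(0,0), D=(7.00,0)
θ=4°: B = A + 4.00·(cos4°, sin4°) = (3.9903, 0.2790)
θ=4°: |BD| = 3.0227
θ=4°: circle(B,5.00) ∩ circle(D,3.00): a=4.1580, h=2.7769
θ=4°:   candidates: C₊=(8.3868,2.6602) cross=8.393; C₋=(7.8742,-2.8698) cross=-8.393
θ=4°:   branch + wants cross > 0 → take C=(8.3868,2.6602) (cross=8.393)
θ=4°: ex = (C−B)/|BC| = (0.8793,0.4762); ey = (-0.4762,0.8793)
θ=4°: P = B + -1.38·ex + -1.30·ey = (3.3959,-1.5213)
θ=330°: B = A + 4.00·(cos330°, sin330°) = (3.4641, -2.0000)
θ=330°: |BD| = 4.0623
θ=330°: circle(B,5.00) ∩ circle(D,3.00): a=4.0005, h=2.9994
θ=330°:   candidates: C₊=(5.4695,2.5802) cross=12.184; C₋=(8.4228,-2.6411) cross=-12.184
θ=330°:   branch + wants cross > 0 → take C=(5.4695,2.5802) (cross=12.184)
θ=330°: ex = (C−B)/|BC| = (0.4011,0.9160); ey = (-0.9160,0.4011)
θ=330°: P = B + -1.38·ex + -1.30·ey = (4.1015,-3.7855)

θ=4°: 3.40 -1.52
θ=330°: 4.10 -3.79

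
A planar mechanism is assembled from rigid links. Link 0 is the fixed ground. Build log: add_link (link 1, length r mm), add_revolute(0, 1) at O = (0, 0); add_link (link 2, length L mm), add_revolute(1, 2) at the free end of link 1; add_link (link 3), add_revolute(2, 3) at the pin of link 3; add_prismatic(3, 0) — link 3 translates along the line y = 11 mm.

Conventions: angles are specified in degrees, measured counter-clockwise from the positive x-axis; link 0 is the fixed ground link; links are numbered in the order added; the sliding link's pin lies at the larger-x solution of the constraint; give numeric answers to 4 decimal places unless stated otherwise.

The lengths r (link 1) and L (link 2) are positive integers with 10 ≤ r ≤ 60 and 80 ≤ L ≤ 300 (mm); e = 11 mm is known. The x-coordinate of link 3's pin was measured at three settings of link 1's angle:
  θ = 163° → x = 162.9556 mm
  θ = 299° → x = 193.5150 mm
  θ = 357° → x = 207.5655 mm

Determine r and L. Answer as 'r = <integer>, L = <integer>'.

constraint per measurement: (x − r cos θ)² + (r sin θ − e)² = L²
subtracting the θ₁ and θ₂ equations cancels the r² and L² terms:
r = (x₁² − x₂²) / (2[(x₁cos θ₁ + e sin θ₁) − (x₂cos θ₂ + e sin θ₂)]) = 23.0000 → r = 23
L² = (x₁ − r cos θ₁)² + (r sin θ₁ − e)² = 34225.0074 → L = 185.0000 → L = 185
check at θ₃=357°: x = 207.5655 (printed 207.5655) ✓

r = 23, L = 185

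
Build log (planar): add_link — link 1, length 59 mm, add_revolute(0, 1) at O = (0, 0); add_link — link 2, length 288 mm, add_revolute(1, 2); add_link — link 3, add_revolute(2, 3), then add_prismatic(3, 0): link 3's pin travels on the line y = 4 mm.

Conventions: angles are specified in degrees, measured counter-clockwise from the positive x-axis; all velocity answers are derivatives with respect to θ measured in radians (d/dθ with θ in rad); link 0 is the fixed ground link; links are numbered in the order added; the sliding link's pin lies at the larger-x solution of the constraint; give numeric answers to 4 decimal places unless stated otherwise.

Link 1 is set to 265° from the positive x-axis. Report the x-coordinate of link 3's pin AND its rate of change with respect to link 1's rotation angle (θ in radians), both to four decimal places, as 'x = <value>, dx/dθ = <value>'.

geometry: r = 59 mm, L = 288 mm, e = 4 mm
crank pin P = (r cos θ, r sin θ) = (-5.142189, -58.775487)
h = r sin θ − e = -58.775487 − 4 = -62.775487
x = r cos θ + √(L² − h²) = -5.142189 + 281.075147 = 275.932958
dx/dθ = −r sin θ − h·r cos θ/√(L² − h²) (θ in radians; h = -62.775487) = 57.627028

x = 275.9330, dx/dθ = 57.6270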